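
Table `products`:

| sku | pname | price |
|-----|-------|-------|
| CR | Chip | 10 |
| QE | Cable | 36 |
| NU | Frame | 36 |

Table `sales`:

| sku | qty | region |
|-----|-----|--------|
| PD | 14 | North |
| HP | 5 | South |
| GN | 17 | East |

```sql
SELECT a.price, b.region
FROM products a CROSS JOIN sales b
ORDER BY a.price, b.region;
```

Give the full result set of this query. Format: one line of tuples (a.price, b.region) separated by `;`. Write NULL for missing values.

(10, East); (10, North); (10, South); (36, East); (36, East); (36, North); (36, North); (36, South); (36, South)

CROSS JOIN pairs every row of `products` with every row of `sales`: 3 × 3 = 9 rows.
After projecting and ordering:
a.price | b.region
10 | East
10 | North
10 | South
36 | East
36 | East
36 | North
36 | North
36 | South
36 | South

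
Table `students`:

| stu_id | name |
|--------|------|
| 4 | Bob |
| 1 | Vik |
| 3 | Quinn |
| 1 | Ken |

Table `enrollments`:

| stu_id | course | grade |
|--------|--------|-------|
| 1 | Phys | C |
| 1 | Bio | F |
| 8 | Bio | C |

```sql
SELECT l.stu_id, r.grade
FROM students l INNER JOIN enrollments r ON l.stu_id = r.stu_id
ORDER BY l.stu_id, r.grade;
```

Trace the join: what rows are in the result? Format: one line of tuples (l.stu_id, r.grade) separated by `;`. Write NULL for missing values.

(1, C); (1, C); (1, F); (1, F)

INNER JOIN keeps only pairs where the ON condition holds.
Matching on l.stu_id = r.stu_id.
- l (stu_id=4) has no partner → excluded.
- l (stu_id=1) pairs with 2 row(s) of r.
- l (stu_id=3) has no partner → excluded.
- l (stu_id=1) pairs with 2 row(s) of r.
After projecting and ordering:
l.stu_id | r.grade
1 | C
1 | C
1 | F
1 | F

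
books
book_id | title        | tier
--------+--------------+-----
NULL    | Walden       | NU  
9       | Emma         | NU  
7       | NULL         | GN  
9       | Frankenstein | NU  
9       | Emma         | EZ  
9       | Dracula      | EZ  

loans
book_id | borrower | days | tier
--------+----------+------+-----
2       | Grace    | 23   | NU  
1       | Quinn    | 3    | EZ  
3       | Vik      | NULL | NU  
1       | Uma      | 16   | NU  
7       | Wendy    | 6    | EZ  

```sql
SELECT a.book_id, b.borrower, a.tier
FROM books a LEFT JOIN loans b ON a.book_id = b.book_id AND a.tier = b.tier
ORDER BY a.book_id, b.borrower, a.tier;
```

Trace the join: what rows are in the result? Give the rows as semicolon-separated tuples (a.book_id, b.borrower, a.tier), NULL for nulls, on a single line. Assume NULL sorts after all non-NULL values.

(7, NULL, GN); (9, NULL, EZ); (9, NULL, EZ); (9, NULL, NU); (9, NULL, NU); (NULL, NULL, NU)

LEFT JOIN keeps every row from `books`; unmatched rows get NULL for `loans`'s columns.
Matching on a.book_id = b.book_id AND a.tier = b.tier. A NULL in a compared column never satisfies the condition.
Matched pairs: 0; unmatched a rows kept: 6.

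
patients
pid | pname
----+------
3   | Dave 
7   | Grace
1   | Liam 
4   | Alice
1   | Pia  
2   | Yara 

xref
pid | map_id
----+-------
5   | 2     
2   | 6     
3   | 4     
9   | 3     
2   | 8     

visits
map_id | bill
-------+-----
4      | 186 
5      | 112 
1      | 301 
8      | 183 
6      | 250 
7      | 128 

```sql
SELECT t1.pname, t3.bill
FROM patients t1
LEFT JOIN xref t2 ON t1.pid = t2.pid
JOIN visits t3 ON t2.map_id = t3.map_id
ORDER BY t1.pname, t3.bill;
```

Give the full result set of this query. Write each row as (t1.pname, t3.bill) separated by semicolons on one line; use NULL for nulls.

Evaluate left to right. First `patients t1 LEFT JOIN xref t2` on pid: 7 row(s).
Then INNER JOIN `visits t3` on map_id: keep only rows whose t2.map_id appears in t3.

(Dave, 186); (Yara, 183); (Yara, 250)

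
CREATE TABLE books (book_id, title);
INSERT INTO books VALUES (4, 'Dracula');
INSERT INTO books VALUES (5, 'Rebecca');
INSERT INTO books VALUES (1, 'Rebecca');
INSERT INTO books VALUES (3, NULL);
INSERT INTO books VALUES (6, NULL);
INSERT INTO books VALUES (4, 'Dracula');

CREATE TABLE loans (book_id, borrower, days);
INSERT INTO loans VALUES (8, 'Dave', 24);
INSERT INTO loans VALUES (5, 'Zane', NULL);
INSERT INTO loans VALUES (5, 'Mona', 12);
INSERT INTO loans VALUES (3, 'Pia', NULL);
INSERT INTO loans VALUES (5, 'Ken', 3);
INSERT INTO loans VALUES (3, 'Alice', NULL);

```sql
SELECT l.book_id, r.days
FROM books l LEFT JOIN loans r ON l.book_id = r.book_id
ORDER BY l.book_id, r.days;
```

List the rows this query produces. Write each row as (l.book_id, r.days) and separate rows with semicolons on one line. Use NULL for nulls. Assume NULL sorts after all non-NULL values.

(1, NULL); (3, NULL); (3, NULL); (4, NULL); (4, NULL); (5, 3); (5, 12); (5, NULL); (6, NULL)

LEFT JOIN keeps every row from `books`; unmatched rows get NULL for `loans`'s columns.
Matching on l.book_id = r.book_id.
- l[0] book_id=4 → no match; kept with NULLs on the r side.
- l[1] book_id=5 → 3 match(es) in r → 3 row(s).
- l[2] book_id=1 → no match; kept with NULLs on the r side.
- l[3] book_id=3 → 2 match(es) in r → 2 row(s).
- l[4] book_id=6 → no match; kept with NULLs on the r side.
- l[5] book_id=4 → no match; kept with NULLs on the r side.
After projecting and ordering:
l.book_id | r.days
1 | NULL
3 | NULL
3 | NULL
4 | NULL
4 | NULL
5 | 3
5 | 12
5 | NULL
6 | NULL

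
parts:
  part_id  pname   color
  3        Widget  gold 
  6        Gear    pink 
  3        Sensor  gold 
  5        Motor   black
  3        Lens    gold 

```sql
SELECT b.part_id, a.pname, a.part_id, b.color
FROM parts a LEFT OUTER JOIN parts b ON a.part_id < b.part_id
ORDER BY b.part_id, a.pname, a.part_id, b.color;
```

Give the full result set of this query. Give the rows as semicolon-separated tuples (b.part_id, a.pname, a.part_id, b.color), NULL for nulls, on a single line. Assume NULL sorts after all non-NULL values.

(5, Lens, 3, black); (5, Sensor, 3, black); (5, Widget, 3, black); (6, Lens, 3, pink); (6, Motor, 5, pink); (6, Sensor, 3, pink); (6, Widget, 3, pink); (NULL, Gear, 6, NULL)

LEFT JOIN keeps every row from `parts a`; unmatched rows get NULL for `parts b`'s columns.
Matching on a.part_id < b.part_id.
- a row (part_id=3): matches 2 b row(s) → 2 output row(s).
- a row (part_id=6): no match → kept, b columns NULL.
- a row (part_id=3): matches 2 b row(s) → 2 output row(s).
- a row (part_id=5): matches 1 b row(s) → 1 output row(s).
- a row (part_id=3): matches 2 b row(s) → 2 output row(s).
After projecting and ordering:
b.part_id | a.pname | a.part_id | b.color
5 | Lens | 3 | black
5 | Sensor | 3 | black
5 | Widget | 3 | black
6 | Lens | 3 | pink
6 | Motor | 5 | pink
6 | Sensor | 3 | pink
6 | Widget | 3 | pink
NULL | Gear | 6 | NULL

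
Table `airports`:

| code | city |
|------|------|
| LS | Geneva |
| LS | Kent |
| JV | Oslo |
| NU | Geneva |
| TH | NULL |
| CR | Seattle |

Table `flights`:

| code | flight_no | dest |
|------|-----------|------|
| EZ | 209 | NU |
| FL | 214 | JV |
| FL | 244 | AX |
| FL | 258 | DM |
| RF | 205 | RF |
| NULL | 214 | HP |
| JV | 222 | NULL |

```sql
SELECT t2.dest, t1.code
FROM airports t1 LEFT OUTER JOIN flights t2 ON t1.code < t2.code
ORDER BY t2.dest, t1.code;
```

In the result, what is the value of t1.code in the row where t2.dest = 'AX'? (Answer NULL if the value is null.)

CR

LEFT JOIN keeps every row from `airports`; unmatched rows get NULL for `flights`'s columns.
Matching on t1.code < t2.code. A NULL in a compared column never satisfies the condition.
- code=LS: 1 matching t2 row(s), so 1 row(s) emitted.
- code=LS: 1 matching t2 row(s), so 1 row(s) emitted.
- code=JV: 1 matching t2 row(s), so 1 row(s) emitted.
- code=NU: 1 matching t2 row(s), so 1 row(s) emitted.
- code=TH: no t2 row matches, row kept with t2 columns NULL.
- code=CR: 6 matching t2 row(s), so 6 row(s) emitted.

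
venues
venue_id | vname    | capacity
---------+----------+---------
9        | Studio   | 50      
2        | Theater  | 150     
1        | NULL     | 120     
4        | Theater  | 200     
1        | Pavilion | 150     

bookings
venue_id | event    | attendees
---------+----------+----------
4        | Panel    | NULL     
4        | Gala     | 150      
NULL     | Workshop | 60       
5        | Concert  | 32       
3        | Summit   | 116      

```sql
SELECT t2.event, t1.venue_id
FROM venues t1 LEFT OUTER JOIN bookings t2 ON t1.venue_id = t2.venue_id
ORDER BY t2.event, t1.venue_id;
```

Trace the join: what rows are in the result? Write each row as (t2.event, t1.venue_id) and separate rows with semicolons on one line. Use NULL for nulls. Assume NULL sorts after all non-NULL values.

(Gala, 4); (Panel, 4); (NULL, 1); (NULL, 1); (NULL, 2); (NULL, 9)

LEFT JOIN keeps every row from `venues`; unmatched rows get NULL for `bookings`'s columns.
Matching on t1.venue_id = t2.venue_id. A NULL in a compared column never satisfies the condition.
Matched pairs: 2; unmatched t1 rows kept: 4.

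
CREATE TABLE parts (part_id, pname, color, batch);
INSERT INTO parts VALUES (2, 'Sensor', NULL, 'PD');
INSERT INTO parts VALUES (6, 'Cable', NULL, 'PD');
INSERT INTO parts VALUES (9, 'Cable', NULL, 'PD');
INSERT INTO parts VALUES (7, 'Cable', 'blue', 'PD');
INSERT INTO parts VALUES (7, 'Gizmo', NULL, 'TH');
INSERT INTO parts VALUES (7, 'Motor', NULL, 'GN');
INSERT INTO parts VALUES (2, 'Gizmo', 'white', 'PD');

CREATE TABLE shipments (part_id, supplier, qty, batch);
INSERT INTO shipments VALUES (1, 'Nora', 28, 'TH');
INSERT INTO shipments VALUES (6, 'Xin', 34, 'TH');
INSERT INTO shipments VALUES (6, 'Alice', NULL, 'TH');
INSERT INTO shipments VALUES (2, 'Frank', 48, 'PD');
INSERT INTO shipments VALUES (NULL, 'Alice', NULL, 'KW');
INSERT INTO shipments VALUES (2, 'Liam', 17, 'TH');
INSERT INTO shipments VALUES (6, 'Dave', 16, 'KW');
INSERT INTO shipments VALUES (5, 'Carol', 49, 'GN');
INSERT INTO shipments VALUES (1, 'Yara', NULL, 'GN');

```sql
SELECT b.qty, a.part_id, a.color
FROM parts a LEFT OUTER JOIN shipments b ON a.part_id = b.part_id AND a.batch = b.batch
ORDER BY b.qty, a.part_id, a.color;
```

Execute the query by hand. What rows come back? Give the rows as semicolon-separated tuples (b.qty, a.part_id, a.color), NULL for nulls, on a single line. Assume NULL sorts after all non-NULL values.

(48, 2, white); (48, 2, NULL); (NULL, 6, NULL); (NULL, 7, blue); (NULL, 7, NULL); (NULL, 7, NULL); (NULL, 9, NULL)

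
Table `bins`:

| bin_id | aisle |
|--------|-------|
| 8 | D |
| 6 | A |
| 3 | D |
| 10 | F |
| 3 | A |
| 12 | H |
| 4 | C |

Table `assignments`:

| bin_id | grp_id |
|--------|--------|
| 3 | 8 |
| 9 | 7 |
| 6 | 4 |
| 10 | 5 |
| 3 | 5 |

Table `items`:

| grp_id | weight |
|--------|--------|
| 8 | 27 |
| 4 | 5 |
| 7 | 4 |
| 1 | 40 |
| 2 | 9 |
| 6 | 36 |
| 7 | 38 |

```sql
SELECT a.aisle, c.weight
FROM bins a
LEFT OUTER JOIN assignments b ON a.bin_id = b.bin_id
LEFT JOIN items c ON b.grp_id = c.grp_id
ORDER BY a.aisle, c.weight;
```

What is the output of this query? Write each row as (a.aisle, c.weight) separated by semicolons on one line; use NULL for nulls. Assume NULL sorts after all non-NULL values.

(A, 5); (A, 27); (A, NULL); (C, NULL); (D, 27); (D, NULL); (D, NULL); (F, NULL); (H, NULL)

Joins associate left-to-right: bins LEFT JOIN assignments on bin_id gives 9 intermediate row(s).
Then LEFT JOIN `items c` on grp_id: each of those 9 rows is kept; rows whose b.grp_id has no match in c get NULL for c's columns.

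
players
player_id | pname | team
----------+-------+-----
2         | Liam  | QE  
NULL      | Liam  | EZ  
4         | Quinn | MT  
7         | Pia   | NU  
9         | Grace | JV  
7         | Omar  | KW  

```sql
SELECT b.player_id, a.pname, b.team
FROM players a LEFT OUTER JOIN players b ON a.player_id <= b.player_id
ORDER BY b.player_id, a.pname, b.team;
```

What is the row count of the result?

LEFT JOIN keeps every row from `players a`; unmatched rows get NULL for `players b`'s columns.
Matching on a.player_id <= b.player_id. A NULL in a compared column never satisfies the condition.
- a (player_id=2) pairs with 5 row(s) of b.
- a (player_id=NULL) has no partner → padded with NULL.
- a (player_id=4) pairs with 4 row(s) of b.
- a (player_id=7) pairs with 3 row(s) of b.
- a (player_id=9) pairs with 1 row(s) of b.
- a (player_id=7) pairs with 3 row(s) of b.
Total: 16 matched + 1 padded = 17 rows.

17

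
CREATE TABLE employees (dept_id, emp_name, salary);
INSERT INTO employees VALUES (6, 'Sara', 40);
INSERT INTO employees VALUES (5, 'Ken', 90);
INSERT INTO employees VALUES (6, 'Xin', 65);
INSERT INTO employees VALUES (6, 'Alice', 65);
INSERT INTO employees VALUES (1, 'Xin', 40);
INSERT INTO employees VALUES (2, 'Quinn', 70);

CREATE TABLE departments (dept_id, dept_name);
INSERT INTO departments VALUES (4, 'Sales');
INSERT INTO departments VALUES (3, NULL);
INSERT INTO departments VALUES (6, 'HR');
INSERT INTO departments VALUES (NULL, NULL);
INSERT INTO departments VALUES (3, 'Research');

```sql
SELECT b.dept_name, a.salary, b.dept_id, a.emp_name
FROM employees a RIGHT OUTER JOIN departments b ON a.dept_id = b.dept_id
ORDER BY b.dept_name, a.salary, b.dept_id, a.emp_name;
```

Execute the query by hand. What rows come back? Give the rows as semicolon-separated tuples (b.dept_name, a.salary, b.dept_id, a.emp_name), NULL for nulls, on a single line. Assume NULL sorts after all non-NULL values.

RIGHT JOIN keeps every row from `departments`; unmatched rows get NULL for `employees`'s columns.
Matching on a.dept_id = b.dept_id. A NULL in a compared column never satisfies the condition.
- a[0] dept_id=6 → 1 match(es) in b → 1 row(s).
- a[1] dept_id=5 → no match.
- a[2] dept_id=6 → 1 match(es) in b → 1 row(s).
- a[3] dept_id=6 → 1 match(es) in b → 1 row(s).
- a[4] dept_id=1 → no match.
- a[5] dept_id=2 → no match.
- 4 b row(s) had no a match → kept, a columns NULL.
After projecting and ordering:
b.dept_name | a.salary | b.dept_id | a.emp_name
HR | 40 | 6 | Sara
HR | 65 | 6 | Alice
HR | 65 | 6 | Xin
Research | NULL | 3 | NULL
Sales | NULL | 4 | NULL
NULL | NULL | 3 | NULL
NULL | NULL | NULL | NULL

(HR, 40, 6, Sara); (HR, 65, 6, Alice); (HR, 65, 6, Xin); (Research, NULL, 3, NULL); (Sales, NULL, 4, NULL); (NULL, NULL, 3, NULL); (NULL, NULL, NULL, NULL)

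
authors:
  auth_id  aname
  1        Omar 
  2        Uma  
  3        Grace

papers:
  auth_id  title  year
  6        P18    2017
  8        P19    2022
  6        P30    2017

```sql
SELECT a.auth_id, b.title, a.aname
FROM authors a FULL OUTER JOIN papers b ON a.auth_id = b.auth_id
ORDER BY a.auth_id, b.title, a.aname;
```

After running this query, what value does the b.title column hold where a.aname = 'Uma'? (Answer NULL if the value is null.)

NULL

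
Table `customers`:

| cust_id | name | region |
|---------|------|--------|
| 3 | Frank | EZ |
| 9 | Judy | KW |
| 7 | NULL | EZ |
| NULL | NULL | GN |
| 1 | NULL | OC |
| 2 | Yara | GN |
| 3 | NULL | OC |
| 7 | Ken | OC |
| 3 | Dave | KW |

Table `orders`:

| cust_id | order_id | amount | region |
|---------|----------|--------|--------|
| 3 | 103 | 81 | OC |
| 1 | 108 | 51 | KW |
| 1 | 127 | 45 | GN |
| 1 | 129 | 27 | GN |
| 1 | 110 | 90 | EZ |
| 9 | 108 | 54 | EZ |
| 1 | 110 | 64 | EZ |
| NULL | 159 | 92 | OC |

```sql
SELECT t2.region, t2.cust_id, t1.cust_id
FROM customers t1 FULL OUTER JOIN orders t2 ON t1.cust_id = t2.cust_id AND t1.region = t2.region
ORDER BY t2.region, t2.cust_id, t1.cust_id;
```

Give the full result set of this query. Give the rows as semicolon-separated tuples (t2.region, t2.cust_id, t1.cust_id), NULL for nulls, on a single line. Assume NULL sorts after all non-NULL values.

(EZ, 1, NULL); (EZ, 1, NULL); (EZ, 9, NULL); (GN, 1, NULL); (GN, 1, NULL); (KW, 1, NULL); (OC, 3, 3); (OC, NULL, NULL); (NULL, NULL, 1); (NULL, NULL, 2); (NULL, NULL, 3); (NULL, NULL, 3); (NULL, NULL, 7); (NULL, NULL, 7); (NULL, NULL, 9); (NULL, NULL, NULL)

FULL OUTER JOIN keeps every row from both sides; unmatched rows get NULL for the other side's columns.
Matching on t1.cust_id = t2.cust_id AND t1.region = t2.region. A NULL in a compared column never satisfies the condition.
- t1[0] cust_id=3, region=EZ → no match; kept with NULLs on the t2 side.
- t1[1] cust_id=9, region=KW → no match; kept with NULLs on the t2 side.
- t1[2] cust_id=7, region=EZ → no match; kept with NULLs on the t2 side.
- t1[3] cust_id=NULL, region=GN → no match; kept with NULLs on the t2 side.
- t1[4] cust_id=1, region=OC → no match; kept with NULLs on the t2 side.
- t1[5] cust_id=2, region=GN → no match; kept with NULLs on the t2 side.
- t1[6] cust_id=3, region=OC → 1 match(es) in t2 → 1 row(s).
- t1[7] cust_id=7, region=OC → no match; kept with NULLs on the t2 side.
- t1[8] cust_id=3, region=KW → no match; kept with NULLs on the t2 side.
- 7 t2 row(s) had no t1 match → kept, t1 columns NULL.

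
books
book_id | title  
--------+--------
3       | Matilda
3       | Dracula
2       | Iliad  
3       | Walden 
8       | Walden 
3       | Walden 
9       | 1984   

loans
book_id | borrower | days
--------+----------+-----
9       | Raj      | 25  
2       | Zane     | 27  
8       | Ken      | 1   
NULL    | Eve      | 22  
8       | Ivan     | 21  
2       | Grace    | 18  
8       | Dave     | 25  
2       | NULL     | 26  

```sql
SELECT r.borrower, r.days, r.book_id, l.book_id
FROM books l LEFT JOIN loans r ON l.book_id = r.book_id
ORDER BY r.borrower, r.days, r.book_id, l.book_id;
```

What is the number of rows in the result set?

11

LEFT JOIN keeps every row from `books`; unmatched rows get NULL for `loans`'s columns.
Matching on l.book_id = r.book_id. A NULL in a compared column never satisfies the condition.
- l[0] book_id=3 → no match; kept with NULLs on the r side.
- l[1] book_id=3 → no match; kept with NULLs on the r side.
- l[2] book_id=2 → 3 match(es) in r → 3 row(s).
- l[3] book_id=3 → no match; kept with NULLs on the r side.
- l[4] book_id=8 → 3 match(es) in r → 3 row(s).
- l[5] book_id=3 → no match; kept with NULLs on the r side.
- l[6] book_id=9 → 1 match(es) in r → 1 row(s).
Total: 7 matched + 4 padded = 11 rows.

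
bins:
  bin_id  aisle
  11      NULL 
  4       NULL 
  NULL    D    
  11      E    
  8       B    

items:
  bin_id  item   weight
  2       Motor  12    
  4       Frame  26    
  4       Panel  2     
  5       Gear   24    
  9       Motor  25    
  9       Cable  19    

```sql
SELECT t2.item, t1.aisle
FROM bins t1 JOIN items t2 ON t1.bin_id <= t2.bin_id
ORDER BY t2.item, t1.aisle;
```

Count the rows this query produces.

INNER JOIN keeps only pairs where the ON condition holds.
Matching on t1.bin_id <= t2.bin_id. A NULL in a compared column never satisfies the condition.
- t1[0] bin_id=11 → no match; dropped.
- t1[1] bin_id=4 → 5 match(es) in t2 → 5 row(s).
- t1[2] bin_id=NULL → no match; dropped.
- t1[3] bin_id=11 → no match; dropped.
- t1[4] bin_id=8 → 2 match(es) in t2 → 2 row(s).
Total: 7 rows.

7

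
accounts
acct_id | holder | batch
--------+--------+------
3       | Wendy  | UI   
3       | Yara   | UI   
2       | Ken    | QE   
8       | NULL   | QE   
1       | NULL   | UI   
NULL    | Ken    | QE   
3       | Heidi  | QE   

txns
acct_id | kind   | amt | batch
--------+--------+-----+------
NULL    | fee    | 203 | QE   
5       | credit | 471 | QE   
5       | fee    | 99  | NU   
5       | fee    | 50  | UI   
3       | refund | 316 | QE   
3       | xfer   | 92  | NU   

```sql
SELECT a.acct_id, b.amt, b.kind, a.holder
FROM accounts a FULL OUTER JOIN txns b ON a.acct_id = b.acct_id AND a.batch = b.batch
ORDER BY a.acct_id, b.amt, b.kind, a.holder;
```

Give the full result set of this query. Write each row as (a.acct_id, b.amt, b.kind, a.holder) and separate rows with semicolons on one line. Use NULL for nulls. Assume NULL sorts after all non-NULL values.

(1, NULL, NULL, NULL); (2, NULL, NULL, Ken); (3, 316, refund, Heidi); (3, NULL, NULL, Wendy); (3, NULL, NULL, Yara); (8, NULL, NULL, NULL); (NULL, 50, fee, NULL); (NULL, 92, xfer, NULL); (NULL, 99, fee, NULL); (NULL, 203, fee, NULL); (NULL, 471, credit, NULL); (NULL, NULL, NULL, Ken)

FULL OUTER JOIN keeps every row from both sides; unmatched rows get NULL for the other side's columns.
Matching on a.acct_id = b.acct_id AND a.batch = b.batch. A NULL in a compared column never satisfies the condition.
Matched pairs: 1; unmatched a rows kept: 6; unmatched b rows kept: 5.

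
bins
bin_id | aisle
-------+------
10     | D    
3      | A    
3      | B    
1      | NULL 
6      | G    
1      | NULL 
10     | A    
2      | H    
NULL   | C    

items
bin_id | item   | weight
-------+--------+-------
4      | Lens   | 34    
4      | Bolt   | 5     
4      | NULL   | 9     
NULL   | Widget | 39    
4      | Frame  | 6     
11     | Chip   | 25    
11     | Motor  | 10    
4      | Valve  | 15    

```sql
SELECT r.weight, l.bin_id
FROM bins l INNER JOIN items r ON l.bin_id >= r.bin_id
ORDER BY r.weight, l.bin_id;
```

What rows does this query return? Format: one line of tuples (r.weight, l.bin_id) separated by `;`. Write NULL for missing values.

(5, 6); (5, 10); (5, 10); (6, 6); (6, 10); (6, 10); (9, 6); (9, 10); (9, 10); (15, 6); (15, 10); (15, 10); (34, 6); (34, 10); (34, 10)

INNER JOIN keeps only pairs where the ON condition holds.
Matching on l.bin_id >= r.bin_id. A NULL in a compared column never satisfies the condition.
- l row (bin_id=10): matches 5 r row(s) → 5 output row(s).
- l row (bin_id=3): no match → dropped.
- l row (bin_id=3): no match → dropped.
- l row (bin_id=1): no match → dropped.
- l row (bin_id=6): matches 5 r row(s) → 5 output row(s).
- l row (bin_id=1): no match → dropped.
- l row (bin_id=10): matches 5 r row(s) → 5 output row(s).
- l row (bin_id=2): no match → dropped.
- l row (bin_id=NULL): no match → dropped.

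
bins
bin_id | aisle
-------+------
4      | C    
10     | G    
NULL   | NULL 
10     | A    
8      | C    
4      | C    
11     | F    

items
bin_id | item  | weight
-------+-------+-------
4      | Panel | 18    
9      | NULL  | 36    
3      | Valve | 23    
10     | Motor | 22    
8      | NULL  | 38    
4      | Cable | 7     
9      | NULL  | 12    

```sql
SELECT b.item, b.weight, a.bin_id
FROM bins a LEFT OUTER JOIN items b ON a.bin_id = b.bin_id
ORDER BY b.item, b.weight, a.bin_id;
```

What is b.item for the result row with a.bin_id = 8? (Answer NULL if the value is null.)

LEFT JOIN keeps every row from `bins`; unmatched rows get NULL for `items`'s columns.
Matching on a.bin_id = b.bin_id. A NULL in a compared column never satisfies the condition.
Matched pairs: 7; unmatched a rows kept: 2.

NULL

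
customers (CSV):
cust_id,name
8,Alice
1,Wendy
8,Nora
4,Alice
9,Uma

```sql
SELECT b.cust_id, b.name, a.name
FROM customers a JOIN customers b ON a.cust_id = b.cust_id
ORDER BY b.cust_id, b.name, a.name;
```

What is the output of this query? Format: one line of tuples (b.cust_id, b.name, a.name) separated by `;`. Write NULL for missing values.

(1, Wendy, Wendy); (4, Alice, Alice); (8, Alice, Alice); (8, Alice, Nora); (8, Nora, Alice); (8, Nora, Nora); (9, Uma, Uma)

INNER JOIN keeps only pairs where the ON condition holds.
Matching on a.cust_id = b.cust_id.
Matched pairs: 7.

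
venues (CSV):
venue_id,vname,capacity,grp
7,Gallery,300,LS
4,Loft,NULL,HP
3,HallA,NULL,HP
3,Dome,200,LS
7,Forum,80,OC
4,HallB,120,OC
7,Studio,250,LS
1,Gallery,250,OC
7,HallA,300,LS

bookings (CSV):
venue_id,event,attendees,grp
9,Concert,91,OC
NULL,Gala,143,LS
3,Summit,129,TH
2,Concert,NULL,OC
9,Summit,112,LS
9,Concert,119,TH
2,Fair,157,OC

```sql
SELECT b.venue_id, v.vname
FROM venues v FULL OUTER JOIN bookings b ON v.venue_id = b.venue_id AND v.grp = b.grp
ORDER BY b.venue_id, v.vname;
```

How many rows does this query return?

16

FULL OUTER JOIN keeps every row from both sides; unmatched rows get NULL for the other side's columns.
Matching on v.venue_id = b.venue_id AND v.grp = b.grp. A NULL in a compared column never satisfies the condition.
Matched pairs: 0; unmatched v rows kept: 9; unmatched b rows kept: 7.
Total: 0 matched + 16 padded = 16 rows.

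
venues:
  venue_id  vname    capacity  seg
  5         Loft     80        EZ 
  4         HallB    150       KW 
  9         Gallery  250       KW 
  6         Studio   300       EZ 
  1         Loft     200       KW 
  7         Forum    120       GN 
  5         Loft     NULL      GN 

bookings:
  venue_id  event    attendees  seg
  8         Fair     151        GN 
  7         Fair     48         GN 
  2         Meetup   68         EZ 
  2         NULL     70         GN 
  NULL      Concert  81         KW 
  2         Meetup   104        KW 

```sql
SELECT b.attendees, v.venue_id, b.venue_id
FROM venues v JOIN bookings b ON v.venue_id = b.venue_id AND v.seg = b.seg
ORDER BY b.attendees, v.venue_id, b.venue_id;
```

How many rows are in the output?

1

INNER JOIN keeps only pairs where the ON condition holds.
Matching on v.venue_id = b.venue_id AND v.seg = b.seg. A NULL in a compared column never satisfies the condition.
- v row (venue_id=5, seg=EZ): no match → dropped.
- v row (venue_id=4, seg=KW): no match → dropped.
- v row (venue_id=9, seg=KW): no match → dropped.
- v row (venue_id=6, seg=EZ): no match → dropped.
- v row (venue_id=1, seg=KW): no match → dropped.
- v row (venue_id=7, seg=GN): matches 1 b row(s) → 1 output row(s).
- v row (venue_id=5, seg=GN): no match → dropped.
Total: 1 rows.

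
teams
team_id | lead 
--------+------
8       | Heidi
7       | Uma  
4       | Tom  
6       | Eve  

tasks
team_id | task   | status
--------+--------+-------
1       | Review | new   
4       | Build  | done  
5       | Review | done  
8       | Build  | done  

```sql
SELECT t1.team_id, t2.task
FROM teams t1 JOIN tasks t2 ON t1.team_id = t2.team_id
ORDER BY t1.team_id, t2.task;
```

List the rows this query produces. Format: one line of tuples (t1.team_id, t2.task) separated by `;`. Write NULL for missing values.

(4, Build); (8, Build)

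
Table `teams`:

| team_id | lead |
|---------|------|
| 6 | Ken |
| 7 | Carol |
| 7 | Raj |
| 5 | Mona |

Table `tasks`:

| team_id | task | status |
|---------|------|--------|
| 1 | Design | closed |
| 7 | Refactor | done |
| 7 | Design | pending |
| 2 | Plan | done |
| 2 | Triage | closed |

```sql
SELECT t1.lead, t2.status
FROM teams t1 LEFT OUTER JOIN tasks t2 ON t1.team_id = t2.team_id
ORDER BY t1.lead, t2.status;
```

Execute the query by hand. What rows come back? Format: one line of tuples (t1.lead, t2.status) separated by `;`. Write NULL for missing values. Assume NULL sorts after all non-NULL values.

(Carol, done); (Carol, pending); (Ken, NULL); (Mona, NULL); (Raj, done); (Raj, pending)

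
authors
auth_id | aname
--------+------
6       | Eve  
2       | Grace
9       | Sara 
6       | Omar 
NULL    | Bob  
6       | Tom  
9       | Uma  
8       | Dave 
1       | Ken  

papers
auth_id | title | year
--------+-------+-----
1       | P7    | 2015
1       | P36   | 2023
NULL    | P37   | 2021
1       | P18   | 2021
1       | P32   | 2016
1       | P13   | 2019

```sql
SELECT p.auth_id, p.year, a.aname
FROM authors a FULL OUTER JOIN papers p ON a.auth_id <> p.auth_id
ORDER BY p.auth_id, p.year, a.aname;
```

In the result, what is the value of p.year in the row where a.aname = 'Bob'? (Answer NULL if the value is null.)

NULL

FULL OUTER JOIN keeps every row from both sides; unmatched rows get NULL for the other side's columns.
Matching on a.auth_id <> p.auth_id. A NULL in a compared column never satisfies the condition.
- a[0] auth_id=6 → 5 match(es) in p → 5 row(s).
- a[1] auth_id=2 → 5 match(es) in p → 5 row(s).
- a[2] auth_id=9 → 5 match(es) in p → 5 row(s).
- a[3] auth_id=6 → 5 match(es) in p → 5 row(s).
- a[4] auth_id=NULL → no match; kept with NULLs on the p side.
- a[5] auth_id=6 → 5 match(es) in p → 5 row(s).
- a[6] auth_id=9 → 5 match(es) in p → 5 row(s).
- a[7] auth_id=8 → 5 match(es) in p → 5 row(s).
- a[8] auth_id=1 → no match; kept with NULLs on the p side.
- 1 p row(s) had no a match → kept, a columns NULL.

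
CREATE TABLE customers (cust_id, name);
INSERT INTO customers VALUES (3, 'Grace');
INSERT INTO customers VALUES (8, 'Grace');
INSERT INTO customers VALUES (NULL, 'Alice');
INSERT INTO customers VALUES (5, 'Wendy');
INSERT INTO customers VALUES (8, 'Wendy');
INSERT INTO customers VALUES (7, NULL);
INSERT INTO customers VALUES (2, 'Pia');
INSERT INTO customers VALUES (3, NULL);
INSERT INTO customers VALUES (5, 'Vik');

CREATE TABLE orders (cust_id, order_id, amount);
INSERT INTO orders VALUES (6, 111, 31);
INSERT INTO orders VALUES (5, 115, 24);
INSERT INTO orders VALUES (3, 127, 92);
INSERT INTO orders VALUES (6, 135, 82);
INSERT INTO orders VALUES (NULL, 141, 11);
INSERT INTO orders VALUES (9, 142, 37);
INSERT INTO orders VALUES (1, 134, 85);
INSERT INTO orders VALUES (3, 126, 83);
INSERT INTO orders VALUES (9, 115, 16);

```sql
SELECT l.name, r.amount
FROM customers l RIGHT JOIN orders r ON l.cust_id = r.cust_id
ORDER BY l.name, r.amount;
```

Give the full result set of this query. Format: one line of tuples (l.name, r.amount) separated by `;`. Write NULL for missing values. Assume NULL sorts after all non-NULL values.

RIGHT JOIN keeps every row from `orders`; unmatched rows get NULL for `customers`'s columns.
Matching on l.cust_id = r.cust_id. A NULL in a compared column never satisfies the condition.
Matched pairs: 6; unmatched r rows kept: 6.

(Grace, 83); (Grace, 92); (Vik, 24); (Wendy, 24); (NULL, 11); (NULL, 16); (NULL, 31); (NULL, 37); (NULL, 82); (NULL, 83); (NULL, 85); (NULL, 92)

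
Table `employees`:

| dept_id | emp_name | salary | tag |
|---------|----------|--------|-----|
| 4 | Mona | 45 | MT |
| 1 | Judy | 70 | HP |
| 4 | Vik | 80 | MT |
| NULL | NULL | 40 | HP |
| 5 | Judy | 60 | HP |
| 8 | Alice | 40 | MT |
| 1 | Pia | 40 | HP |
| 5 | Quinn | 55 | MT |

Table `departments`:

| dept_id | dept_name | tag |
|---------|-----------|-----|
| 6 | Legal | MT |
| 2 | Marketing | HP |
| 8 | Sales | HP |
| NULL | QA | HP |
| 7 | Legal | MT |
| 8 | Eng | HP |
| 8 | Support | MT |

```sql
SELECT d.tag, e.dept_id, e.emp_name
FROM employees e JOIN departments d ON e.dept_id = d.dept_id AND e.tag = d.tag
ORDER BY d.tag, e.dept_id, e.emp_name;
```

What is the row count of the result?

1

INNER JOIN keeps only pairs where the ON condition holds.
Matching on e.dept_id = d.dept_id AND e.tag = d.tag. A NULL in a compared column never satisfies the condition.
- e row (dept_id=4, tag=MT): no match → dropped.
- e row (dept_id=1, tag=HP): no match → dropped.
- e row (dept_id=4, tag=MT): no match → dropped.
- e row (dept_id=NULL, tag=HP): no match → dropped.
- e row (dept_id=5, tag=HP): no match → dropped.
- e row (dept_id=8, tag=MT): matches 1 d row(s) → 1 output row(s).
- e row (dept_id=1, tag=HP): no match → dropped.
- e row (dept_id=5, tag=MT): no match → dropped.
Total: 1 rows.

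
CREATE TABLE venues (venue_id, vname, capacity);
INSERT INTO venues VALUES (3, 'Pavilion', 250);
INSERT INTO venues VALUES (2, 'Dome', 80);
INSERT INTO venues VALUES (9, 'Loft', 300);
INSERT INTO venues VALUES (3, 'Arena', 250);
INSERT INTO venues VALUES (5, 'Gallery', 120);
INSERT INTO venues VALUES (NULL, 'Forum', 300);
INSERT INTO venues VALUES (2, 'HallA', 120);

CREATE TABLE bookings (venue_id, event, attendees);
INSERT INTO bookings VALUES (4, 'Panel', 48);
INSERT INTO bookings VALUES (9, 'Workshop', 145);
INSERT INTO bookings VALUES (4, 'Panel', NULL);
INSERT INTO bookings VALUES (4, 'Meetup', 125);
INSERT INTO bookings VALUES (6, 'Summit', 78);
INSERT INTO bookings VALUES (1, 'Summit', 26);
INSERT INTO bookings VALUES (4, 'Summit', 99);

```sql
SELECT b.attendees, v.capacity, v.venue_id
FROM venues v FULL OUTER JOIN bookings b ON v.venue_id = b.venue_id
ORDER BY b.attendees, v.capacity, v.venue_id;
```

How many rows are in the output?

FULL OUTER JOIN keeps every row from both sides; unmatched rows get NULL for the other side's columns.
Matching on v.venue_id = b.venue_id. A NULL in a compared column never satisfies the condition.
- v[0] venue_id=3 → no match; kept with NULLs on the b side.
- v[1] venue_id=2 → no match; kept with NULLs on the b side.
- v[2] venue_id=9 → 1 match(es) in b → 1 row(s).
- v[3] venue_id=3 → no match; kept with NULLs on the b side.
- v[4] venue_id=5 → no match; kept with NULLs on the b side.
- v[5] venue_id=NULL → no match; kept with NULLs on the b side.
- v[6] venue_id=2 → no match; kept with NULLs on the b side.
- 6 row(s) from b found no v partner → padded with NULL.
Total: 1 matched + 12 padded = 13 rows.

13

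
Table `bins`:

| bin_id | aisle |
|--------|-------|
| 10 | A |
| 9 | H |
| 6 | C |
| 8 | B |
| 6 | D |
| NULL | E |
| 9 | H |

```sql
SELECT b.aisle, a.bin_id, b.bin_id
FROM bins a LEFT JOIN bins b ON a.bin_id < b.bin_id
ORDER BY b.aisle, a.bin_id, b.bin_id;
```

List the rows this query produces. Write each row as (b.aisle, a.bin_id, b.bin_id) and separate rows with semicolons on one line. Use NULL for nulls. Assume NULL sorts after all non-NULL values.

LEFT JOIN keeps every row from `bins a`; unmatched rows get NULL for `bins b`'s columns.
Matching on a.bin_id < b.bin_id. A NULL in a compared column never satisfies the condition.
- bin_id=10: no b row matches, row kept with b columns NULL.
- bin_id=9: 1 matching b row(s), so 1 row(s) emitted.
- bin_id=6: 4 matching b row(s), so 4 row(s) emitted.
- bin_id=8: 3 matching b row(s), so 3 row(s) emitted.
- bin_id=6: 4 matching b row(s), so 4 row(s) emitted.
- bin_id=NULL: no b row matches, row kept with b columns NULL.
- bin_id=9: 1 matching b row(s), so 1 row(s) emitted.

(A, 6, 10); (A, 6, 10); (A, 8, 10); (A, 9, 10); (A, 9, 10); (B, 6, 8); (B, 6, 8); (H, 6, 9); (H, 6, 9); (H, 6, 9); (H, 6, 9); (H, 8, 9); (H, 8, 9); (NULL, 10, NULL); (NULL, NULL, NULL)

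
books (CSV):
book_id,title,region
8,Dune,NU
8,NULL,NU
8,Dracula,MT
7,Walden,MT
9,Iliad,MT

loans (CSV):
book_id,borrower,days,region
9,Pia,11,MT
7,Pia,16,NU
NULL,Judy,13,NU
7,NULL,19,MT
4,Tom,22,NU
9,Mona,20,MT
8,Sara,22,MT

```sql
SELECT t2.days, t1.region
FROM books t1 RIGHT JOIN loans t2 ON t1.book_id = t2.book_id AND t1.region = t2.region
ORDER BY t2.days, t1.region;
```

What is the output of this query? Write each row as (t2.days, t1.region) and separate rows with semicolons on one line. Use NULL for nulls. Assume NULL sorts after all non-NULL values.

RIGHT JOIN keeps every row from `loans`; unmatched rows get NULL for `books`'s columns.
Matching on t1.book_id = t2.book_id AND t1.region = t2.region. A NULL in a compared column never satisfies the condition.
Matched pairs: 4; unmatched t2 rows kept: 3.

(11, MT); (13, NULL); (16, NULL); (19, MT); (20, MT); (22, MT); (22, NULL)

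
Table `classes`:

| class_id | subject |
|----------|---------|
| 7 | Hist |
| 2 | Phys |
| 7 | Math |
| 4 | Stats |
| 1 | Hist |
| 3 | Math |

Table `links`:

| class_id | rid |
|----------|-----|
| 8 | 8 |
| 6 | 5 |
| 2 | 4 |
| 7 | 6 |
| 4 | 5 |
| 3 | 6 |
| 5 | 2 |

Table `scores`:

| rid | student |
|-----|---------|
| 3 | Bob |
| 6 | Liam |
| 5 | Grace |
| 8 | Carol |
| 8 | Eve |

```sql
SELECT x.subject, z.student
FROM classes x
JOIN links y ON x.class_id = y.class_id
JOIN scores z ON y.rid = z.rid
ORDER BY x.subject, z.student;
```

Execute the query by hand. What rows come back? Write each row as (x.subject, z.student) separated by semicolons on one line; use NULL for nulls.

(Hist, Liam); (Math, Liam); (Math, Liam); (Stats, Grace)

Evaluate left to right. First `classes x INNER JOIN links y` on class_id: 5 row(s).
Then INNER JOIN `scores z` on rid: keep only rows whose y.rid appears in z.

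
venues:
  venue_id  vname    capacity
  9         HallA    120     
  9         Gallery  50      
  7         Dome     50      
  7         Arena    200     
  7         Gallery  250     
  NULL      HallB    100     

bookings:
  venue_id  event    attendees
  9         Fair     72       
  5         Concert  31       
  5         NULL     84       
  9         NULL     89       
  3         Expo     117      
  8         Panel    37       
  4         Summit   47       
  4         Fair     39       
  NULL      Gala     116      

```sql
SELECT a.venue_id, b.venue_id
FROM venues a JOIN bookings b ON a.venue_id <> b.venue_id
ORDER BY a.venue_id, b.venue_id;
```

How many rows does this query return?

36

INNER JOIN keeps only pairs where the ON condition holds.
Matching on a.venue_id <> b.venue_id. A NULL in a compared column never satisfies the condition.
- a row (venue_id=9): matches 6 b row(s) → 6 output row(s).
- a row (venue_id=9): matches 6 b row(s) → 6 output row(s).
- a row (venue_id=7): matches 8 b row(s) → 8 output row(s).
- a row (venue_id=7): matches 8 b row(s) → 8 output row(s).
- a row (venue_id=7): matches 8 b row(s) → 8 output row(s).
- a row (venue_id=NULL): no match → dropped.
Total: 36 rows.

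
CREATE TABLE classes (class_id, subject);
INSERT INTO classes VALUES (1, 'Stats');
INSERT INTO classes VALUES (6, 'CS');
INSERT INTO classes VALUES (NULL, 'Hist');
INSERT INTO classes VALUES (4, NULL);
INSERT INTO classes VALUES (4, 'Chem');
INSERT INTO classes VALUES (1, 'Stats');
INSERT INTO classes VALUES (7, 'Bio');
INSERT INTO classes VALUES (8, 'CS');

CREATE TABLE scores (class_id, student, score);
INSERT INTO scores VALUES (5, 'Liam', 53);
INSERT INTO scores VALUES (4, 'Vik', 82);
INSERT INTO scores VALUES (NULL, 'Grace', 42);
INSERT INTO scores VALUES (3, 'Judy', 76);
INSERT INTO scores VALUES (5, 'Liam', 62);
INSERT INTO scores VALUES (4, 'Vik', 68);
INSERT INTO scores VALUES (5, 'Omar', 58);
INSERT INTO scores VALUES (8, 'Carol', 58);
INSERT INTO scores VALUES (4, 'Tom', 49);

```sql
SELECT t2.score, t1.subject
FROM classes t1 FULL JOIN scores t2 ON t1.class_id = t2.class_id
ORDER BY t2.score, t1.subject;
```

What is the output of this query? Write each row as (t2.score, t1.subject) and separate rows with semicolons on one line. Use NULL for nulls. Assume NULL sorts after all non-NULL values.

FULL OUTER JOIN keeps every row from both sides; unmatched rows get NULL for the other side's columns.
Matching on t1.class_id = t2.class_id. A NULL in a compared column never satisfies the condition.
Matched pairs: 7; unmatched t1 rows kept: 5; unmatched t2 rows kept: 5.

(42, NULL); (49, Chem); (49, NULL); (53, NULL); (58, CS); (58, NULL); (62, NULL); (68, Chem); (68, NULL); (76, NULL); (82, Chem); (82, NULL); (NULL, Bio); (NULL, CS); (NULL, Hist); (NULL, Stats); (NULL, Stats)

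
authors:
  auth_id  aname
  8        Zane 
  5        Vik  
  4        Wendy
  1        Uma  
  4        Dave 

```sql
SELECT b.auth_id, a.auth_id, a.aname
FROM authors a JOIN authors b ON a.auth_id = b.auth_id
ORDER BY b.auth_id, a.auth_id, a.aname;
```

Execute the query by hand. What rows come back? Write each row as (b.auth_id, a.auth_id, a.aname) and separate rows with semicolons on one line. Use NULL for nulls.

(1, 1, Uma); (4, 4, Dave); (4, 4, Dave); (4, 4, Wendy); (4, 4, Wendy); (5, 5, Vik); (8, 8, Zane)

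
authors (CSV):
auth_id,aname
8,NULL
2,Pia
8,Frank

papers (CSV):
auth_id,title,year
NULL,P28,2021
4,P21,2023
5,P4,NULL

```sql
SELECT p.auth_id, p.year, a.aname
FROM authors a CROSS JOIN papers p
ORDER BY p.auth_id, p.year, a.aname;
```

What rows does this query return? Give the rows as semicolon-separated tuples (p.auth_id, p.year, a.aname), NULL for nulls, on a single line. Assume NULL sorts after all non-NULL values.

CROSS JOIN pairs every row of `authors` with every row of `papers`: 3 × 3 = 9 rows.
After projecting and ordering:
p.auth_id | p.year | a.aname
4 | 2023 | Frank
4 | 2023 | Pia
4 | 2023 | NULL
5 | NULL | Frank
5 | NULL | Pia
5 | NULL | NULL
NULL | 2021 | Frank
NULL | 2021 | Pia
NULL | 2021 | NULL

(4, 2023, Frank); (4, 2023, Pia); (4, 2023, NULL); (5, NULL, Frank); (5, NULL, Pia); (5, NULL, NULL); (NULL, 2021, Frank); (NULL, 2021, Pia); (NULL, 2021, NULL)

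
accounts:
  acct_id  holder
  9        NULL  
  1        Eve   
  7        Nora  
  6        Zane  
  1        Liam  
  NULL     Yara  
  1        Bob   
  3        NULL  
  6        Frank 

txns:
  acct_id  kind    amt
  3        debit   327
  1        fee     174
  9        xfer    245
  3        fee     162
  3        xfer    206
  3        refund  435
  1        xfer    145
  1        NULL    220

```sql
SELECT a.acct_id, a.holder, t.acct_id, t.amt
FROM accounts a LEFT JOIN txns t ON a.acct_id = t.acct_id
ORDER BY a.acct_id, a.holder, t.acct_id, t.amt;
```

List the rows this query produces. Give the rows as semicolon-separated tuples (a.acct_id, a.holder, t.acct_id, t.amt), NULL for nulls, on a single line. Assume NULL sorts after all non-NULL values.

(1, Bob, 1, 145); (1, Bob, 1, 174); (1, Bob, 1, 220); (1, Eve, 1, 145); (1, Eve, 1, 174); (1, Eve, 1, 220); (1, Liam, 1, 145); (1, Liam, 1, 174); (1, Liam, 1, 220); (3, NULL, 3, 162); (3, NULL, 3, 206); (3, NULL, 3, 327); (3, NULL, 3, 435); (6, Frank, NULL, NULL); (6, Zane, NULL, NULL); (7, Nora, NULL, NULL); (9, NULL, 9, 245); (NULL, Yara, NULL, NULL)

LEFT JOIN keeps every row from `accounts`; unmatched rows get NULL for `txns`'s columns.
Matching on a.acct_id = t.acct_id. A NULL in a compared column never satisfies the condition.
Matched pairs: 14; unmatched a rows kept: 4.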